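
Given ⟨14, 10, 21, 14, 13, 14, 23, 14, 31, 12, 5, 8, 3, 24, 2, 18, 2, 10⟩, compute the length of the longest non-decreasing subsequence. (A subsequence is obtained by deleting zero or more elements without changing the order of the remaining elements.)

5

Let dp[i] be the longest non-decreasing subsequence ending at position i. Then dp = [1, 1, 2, 2, 2, 3, 4, 4, 5, 2, 1, 2, 1, 5, 1, 5, 2, 3].
The maximum is 5; one witness is 14, 14, 14, 23, 31 at positions 1,4,6,7,9.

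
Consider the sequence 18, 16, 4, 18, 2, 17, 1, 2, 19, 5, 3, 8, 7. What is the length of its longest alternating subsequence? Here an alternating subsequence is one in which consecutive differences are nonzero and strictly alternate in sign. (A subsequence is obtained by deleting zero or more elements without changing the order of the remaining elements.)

Track the best alternating length ending on an up-step vs a down-step at each position: up/down = 1/1, 1/2, 1/2, 3/1, 1/4, 5/4, 1/6, 7/6, 7/1, 7/8, 7/8, 9/8, 9/10.
The maximum over both is 10; one such subsequence is 18, 16, 18, 2, 17, 1, 19, 5, 8, 7.

10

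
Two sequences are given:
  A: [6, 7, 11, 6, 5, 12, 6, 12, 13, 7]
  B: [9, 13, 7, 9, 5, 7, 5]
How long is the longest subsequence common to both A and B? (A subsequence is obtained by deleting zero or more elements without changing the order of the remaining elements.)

3

Backtracking the LCS table gives one alignment: 7 (A2,B3) → 5 (A5,B5) → 7 (A10,B6).
So the longest common subsequence has length 3.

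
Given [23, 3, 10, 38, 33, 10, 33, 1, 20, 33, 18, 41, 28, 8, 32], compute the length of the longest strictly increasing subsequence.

5

Scanning left to right, the best length ending at each element is: 23→1, 3→1, 10→2, 38→3, 33→3, 10→2, 33→3, 1→1, 20→3, 33→4, 18→3, 41→5, 28→4, 8→2, 32→5.
So the longest increasing subsequence has length 5, e.g. 3, 10, 20, 33, 41.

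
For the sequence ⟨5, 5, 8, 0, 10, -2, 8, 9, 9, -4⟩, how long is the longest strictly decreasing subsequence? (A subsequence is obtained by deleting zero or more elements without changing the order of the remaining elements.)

4

Scanning left to right, the best length ending at each element is: 5→1, 5→1, 8→1, 0→2, 10→1, -2→3, 8→2, 9→2, 9→2, -4→4.
So the longest decreasing subsequence has length 4, e.g. 5, 0, -2, -4.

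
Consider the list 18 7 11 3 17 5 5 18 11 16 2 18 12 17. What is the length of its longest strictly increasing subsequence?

One longest increasing subsequence is 3, 5, 11, 16, 18 (positions 4,6,9,10,12), of length 5; no longer one exists.

5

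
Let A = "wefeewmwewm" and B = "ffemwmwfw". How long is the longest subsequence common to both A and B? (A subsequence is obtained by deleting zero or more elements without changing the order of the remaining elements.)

6

Backtracking the LCS table gives one alignment: f (A3,B2) → e (A4,B3) → w (A6,B5) → m (A7,B6) → w (A8,B7) → w (A10,B9).
So the longest common subsequence has length 6.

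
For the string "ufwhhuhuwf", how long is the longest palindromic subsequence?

One longest palindromic subsequence is fwuhuwf (positions 2,3,6,7,8,9,10); it reads the same forward and backward, and the interval DP gives dp[1][10] = 7.

7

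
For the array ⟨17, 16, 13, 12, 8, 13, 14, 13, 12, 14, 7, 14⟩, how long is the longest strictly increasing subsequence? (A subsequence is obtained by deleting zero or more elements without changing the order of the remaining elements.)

Let dp[i] be the longest increasing subsequence ending at position i. Then dp = [1, 1, 1, 1, 1, 2, 3, 2, 2, 3, 1, 3].
The maximum is 3; one witness is 12, 13, 14 at positions 4,6,7.

3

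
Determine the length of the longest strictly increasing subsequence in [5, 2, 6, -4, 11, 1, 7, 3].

3

Let dp[i] be the longest increasing subsequence ending at position i. Then dp = [1, 1, 2, 1, 3, 2, 3, 3].
The maximum is 3; one witness is 5, 6, 11 at positions 1,3,5.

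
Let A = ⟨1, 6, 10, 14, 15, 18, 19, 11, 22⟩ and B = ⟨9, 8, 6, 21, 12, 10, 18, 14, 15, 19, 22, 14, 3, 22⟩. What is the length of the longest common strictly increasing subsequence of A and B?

6

For each value that appears in both, track the longest common increasing run ending there.
The best achievable length is 6; one witness is 6, 10, 14, 15, 19, 22 (A-positions 2,3,4,5,7,9, B-positions 3,6,8,9,10,11).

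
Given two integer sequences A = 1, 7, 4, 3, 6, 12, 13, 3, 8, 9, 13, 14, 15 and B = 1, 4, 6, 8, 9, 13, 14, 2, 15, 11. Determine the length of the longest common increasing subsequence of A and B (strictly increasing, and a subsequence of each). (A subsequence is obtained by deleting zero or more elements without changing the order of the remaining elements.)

For each value that appears in both, track the longest common increasing run ending there.
The best achievable length is 8; one witness is 1, 4, 6, 8, 9, 13, 14, 15 (A-positions 1,3,5,9,10,11,12,13, B-positions 1,2,3,4,5,6,7,9).

8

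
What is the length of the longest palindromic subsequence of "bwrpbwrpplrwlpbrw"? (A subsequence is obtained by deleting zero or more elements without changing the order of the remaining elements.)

12

Using dp[i][j] = 2 + dp[i+1][j−1] if the ends match, else max(dp[i+1][j], dp[i][j−1]):
dp[1][17] = 12. A witness is wrbwrpprwbrw at positions 2,3,5,6,7,8,9,11,12,15,16,17.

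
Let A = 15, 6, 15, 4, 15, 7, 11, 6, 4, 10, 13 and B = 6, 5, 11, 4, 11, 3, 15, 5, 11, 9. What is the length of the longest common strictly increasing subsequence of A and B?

2

For each value that appears in both, track the longest common increasing run ending there.
The best achievable length is 2; one witness is 6, 11 (A-positions 2,7, B-positions 1,3).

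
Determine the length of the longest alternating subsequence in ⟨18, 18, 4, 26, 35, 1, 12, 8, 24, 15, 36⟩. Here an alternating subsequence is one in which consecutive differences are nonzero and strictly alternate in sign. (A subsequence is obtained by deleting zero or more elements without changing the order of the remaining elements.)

9

A longest alternating subsequence is 18, 4, 26, 1, 12, 8, 24, 15, 36 (positions 1,3,4,6,7,8,9,10,11); its 8 consecutive differences strictly alternate in sign, and length 9 is optimal.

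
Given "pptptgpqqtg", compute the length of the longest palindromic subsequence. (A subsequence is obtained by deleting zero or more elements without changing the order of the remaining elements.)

5

One longest palindromic subsequence is tpgpt (positions 3,4,6,7,10); it reads the same forward and backward, and the interval DP gives dp[1][11] = 5.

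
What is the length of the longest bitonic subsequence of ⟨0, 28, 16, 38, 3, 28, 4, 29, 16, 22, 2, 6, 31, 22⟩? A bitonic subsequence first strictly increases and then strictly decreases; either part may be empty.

Let inc[i] be the LIS ending at i and dec[i] the longest strictly decreasing subsequence starting at i. inc = [1, 2, 2, 3, 2, 3, 3, 4, 4, 5, 2, 4, 6, 5], dec = [1, 4, 3, 4, 2, 3, 2, 3, 2, 2, 1, 1, 2, 1].
max_i inc[i]+dec[i]−1 = 7, with one witness 0, 3, 4, 16, 22, 31, 22.

7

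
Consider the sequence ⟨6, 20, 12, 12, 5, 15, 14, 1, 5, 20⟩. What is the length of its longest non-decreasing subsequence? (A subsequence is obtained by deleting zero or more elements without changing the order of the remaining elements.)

Scanning left to right, the best length ending at each element is: 6→1, 20→2, 12→2, 12→3, 5→1, 15→4, 14→4, 1→1, 5→2, 20→5.
So the longest non-decreasing subsequence has length 5, e.g. 6, 12, 12, 15, 20.

5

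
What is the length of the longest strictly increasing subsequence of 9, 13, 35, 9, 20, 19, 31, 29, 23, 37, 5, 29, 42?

Scanning left to right, the best length ending at each element is: 9→1, 13→2, 35→3, 9→1, 20→3, 19→3, 31→4, 29→4, 23→4, 37→5, 5→1, 29→5, 42→6.
So the longest increasing subsequence has length 6, e.g. 9, 13, 20, 31, 37, 42.

6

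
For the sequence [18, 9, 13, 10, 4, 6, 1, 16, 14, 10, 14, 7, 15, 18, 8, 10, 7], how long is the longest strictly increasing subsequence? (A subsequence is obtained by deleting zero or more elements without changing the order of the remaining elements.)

6

One longest increasing subsequence is 4, 6, 10, 14, 15, 18 (positions 5,6,10,11,13,14), of length 6; no longer one exists.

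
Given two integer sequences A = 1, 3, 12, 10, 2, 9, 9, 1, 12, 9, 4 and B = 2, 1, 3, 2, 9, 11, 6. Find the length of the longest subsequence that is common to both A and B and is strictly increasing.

A longest common strictly increasing subsequence is 1, 3, 9 (length 3); it appears in order in both A and B, and no longer such subsequence exists.

3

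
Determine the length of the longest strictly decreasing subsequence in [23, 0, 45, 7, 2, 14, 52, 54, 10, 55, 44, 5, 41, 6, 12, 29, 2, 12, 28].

Let dp[i] be the longest decreasing subsequence ending at position i. Then dp = [1, 2, 1, 2, 3, 2, 1, 1, 3, 1, 2, 4, 3, 4, 4, 4, 5, 5, 5].
The maximum is 5; one witness is 23, 14, 10, 5, 2 at positions 1,6,9,12,17.

5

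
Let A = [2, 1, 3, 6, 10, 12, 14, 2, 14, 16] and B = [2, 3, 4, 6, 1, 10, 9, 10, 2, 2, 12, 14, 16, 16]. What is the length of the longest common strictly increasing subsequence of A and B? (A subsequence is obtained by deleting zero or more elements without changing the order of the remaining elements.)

For each value that appears in both, track the longest common increasing run ending there.
The best achievable length is 7; one witness is 2, 3, 6, 10, 12, 14, 16 (A-positions 1,3,4,5,6,7,10, B-positions 1,2,4,6,11,12,13).

7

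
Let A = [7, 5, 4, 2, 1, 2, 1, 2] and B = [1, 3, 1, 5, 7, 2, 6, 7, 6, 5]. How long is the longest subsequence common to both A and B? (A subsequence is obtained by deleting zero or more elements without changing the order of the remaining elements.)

3

Backtracking the LCS table gives one alignment: 1 (A5,B1) → 1 (A7,B3) → 2 (A8,B6).
So the longest common subsequence has length 3.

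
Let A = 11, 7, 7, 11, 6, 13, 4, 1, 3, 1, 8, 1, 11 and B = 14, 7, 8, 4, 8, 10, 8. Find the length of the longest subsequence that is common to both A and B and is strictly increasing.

A longest common strictly increasing subsequence is 7, 8 (length 2); it appears in order in both A and B, and no longer such subsequence exists.

2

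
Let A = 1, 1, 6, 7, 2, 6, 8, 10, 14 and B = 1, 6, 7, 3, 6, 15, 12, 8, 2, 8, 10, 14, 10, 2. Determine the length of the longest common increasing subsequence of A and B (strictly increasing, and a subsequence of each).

6

A longest common strictly increasing subsequence is 1, 6, 7, 8, 10, 14 (length 6); it appears in order in both A and B, and no longer such subsequence exists.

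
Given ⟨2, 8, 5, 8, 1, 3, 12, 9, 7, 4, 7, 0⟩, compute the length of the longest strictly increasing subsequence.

Scanning left to right, the best length ending at each element is: 2→1, 8→2, 5→2, 8→3, 1→1, 3→2, 12→4, 9→4, 7→3, 4→3, 7→4, 0→1.
So the longest increasing subsequence has length 4, e.g. 2, 5, 8, 12.

4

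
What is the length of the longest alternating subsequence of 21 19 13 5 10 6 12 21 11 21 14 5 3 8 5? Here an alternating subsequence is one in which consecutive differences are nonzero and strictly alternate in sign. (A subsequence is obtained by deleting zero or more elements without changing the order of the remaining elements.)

A longest alternating subsequence is 21, 5, 10, 6, 12, 11, 21, 5, 8, 5 (positions 1,4,5,6,7,9,10,12,14,15); its 9 consecutive differences strictly alternate in sign, and length 10 is optimal.

10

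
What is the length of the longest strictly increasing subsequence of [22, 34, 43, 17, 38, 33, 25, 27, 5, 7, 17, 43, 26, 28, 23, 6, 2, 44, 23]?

One longest increasing subsequence is 5, 7, 17, 26, 28, 44 (positions 9,10,11,13,14,18), of length 6; no longer one exists.

6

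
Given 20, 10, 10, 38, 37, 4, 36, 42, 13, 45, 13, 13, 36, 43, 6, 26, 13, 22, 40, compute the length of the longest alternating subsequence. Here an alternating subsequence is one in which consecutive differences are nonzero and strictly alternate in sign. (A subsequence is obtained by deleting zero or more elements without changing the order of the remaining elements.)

A longest alternating subsequence is 20, 10, 38, 4, 36, 13, 45, 13, 36, 6, 26, 13, 22 (positions 1,2,4,6,7,9,10,11,13,15,16,17,18); its 12 consecutive differences strictly alternate in sign, and length 13 is optimal.

13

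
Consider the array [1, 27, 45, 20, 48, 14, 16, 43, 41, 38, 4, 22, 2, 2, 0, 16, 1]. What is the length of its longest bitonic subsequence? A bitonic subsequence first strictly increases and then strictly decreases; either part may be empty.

10

Let inc[i] be the LIS ending at i and dec[i] the longest strictly decreasing subsequence starting at i. inc = [1, 2, 3, 2, 4, 2, 3, 4, 4, 4, 2, 4, 2, 2, 1, 3, 2], dec = [2, 6, 7, 5, 7, 4, 4, 6, 5, 4, 3, 3, 2, 2, 1, 2, 1].
max_i inc[i]+dec[i]−1 = 10, with one witness 1, 27, 45, 48, 43, 41, 38, 22, 16, 1.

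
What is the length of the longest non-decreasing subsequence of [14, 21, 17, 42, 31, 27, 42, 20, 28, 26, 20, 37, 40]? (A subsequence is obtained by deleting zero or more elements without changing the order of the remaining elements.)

6

Let dp[i] be the longest non-decreasing subsequence ending at position i. Then dp = [1, 2, 2, 3, 3, 3, 4, 3, 4, 4, 4, 5, 6].
The maximum is 6; one witness is 14, 21, 27, 28, 37, 40 at positions 1,2,6,9,12,13.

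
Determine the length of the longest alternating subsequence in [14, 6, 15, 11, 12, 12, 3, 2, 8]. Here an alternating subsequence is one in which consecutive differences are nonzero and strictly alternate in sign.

Track the best alternating length ending on an up-step vs a down-step at each position: up/down = 1/1, 1/2, 3/1, 3/4, 5/4, 5/4, 1/6, 1/6, 7/6.
The maximum over both is 7; one such subsequence is 14, 6, 15, 11, 12, 3, 8.

7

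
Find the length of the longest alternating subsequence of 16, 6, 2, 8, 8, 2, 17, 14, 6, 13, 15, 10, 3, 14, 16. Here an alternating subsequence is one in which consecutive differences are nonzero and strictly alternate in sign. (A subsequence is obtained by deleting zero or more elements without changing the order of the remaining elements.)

Track the best alternating length ending on an up-step vs a down-step at each position: up/down = 1/1, 1/2, 1/2, 3/2, 3/2, 1/4, 5/1, 5/6, 5/6, 7/6, 7/6, 7/8, 5/8, 9/8, 9/6.
The maximum over both is 9; one such subsequence is 16, 6, 8, 2, 17, 6, 13, 10, 14.

9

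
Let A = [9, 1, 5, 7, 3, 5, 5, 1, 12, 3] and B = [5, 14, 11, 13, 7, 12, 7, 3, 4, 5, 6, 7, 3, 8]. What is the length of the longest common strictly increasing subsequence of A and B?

A longest common strictly increasing subsequence is 5, 7, 12 (length 3); it appears in order in both A and B, and no longer such subsequence exists.

3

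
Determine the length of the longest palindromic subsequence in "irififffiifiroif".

One longest palindromic subsequence is irififffifiri (positions 1,2,3,4,5,6,7,8,10,11,12,13,15); it reads the same forward and backward, and the interval DP gives dp[1][16] = 13.

13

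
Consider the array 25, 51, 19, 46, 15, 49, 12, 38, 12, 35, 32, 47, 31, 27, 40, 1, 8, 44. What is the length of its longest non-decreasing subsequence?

Let dp[i] be the longest non-decreasing subsequence ending at position i. Then dp = [1, 2, 1, 2, 1, 3, 1, 2, 2, 3, 3, 4, 3, 3, 4, 1, 2, 5].
The maximum is 5; one witness is 12, 12, 35, 40, 44 at positions 7,9,10,15,18.

5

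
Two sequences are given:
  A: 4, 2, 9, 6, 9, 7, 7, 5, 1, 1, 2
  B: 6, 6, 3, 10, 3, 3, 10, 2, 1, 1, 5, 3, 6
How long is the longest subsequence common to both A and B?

A longest common subsequence is 2, 1, 1 (length 3); the LCS DP confirms no longer common subsequence exists.

3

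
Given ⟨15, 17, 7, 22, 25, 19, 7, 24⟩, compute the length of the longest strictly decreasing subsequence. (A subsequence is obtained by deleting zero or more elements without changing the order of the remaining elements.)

Let dp[i] be the longest decreasing subsequence ending at position i. Then dp = [1, 1, 2, 1, 1, 2, 3, 2].
The maximum is 3; one witness is 22, 19, 7 at positions 4,6,7.

3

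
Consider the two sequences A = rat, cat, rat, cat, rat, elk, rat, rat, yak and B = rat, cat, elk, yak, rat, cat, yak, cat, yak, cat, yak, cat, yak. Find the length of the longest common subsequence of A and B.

5

Backtracking the LCS table gives one alignment: rat (A1,B1) → cat (A2,B2) → rat (A3,B5) → cat (A4,B12) → yak (A9,B13).
So the longest common subsequence has length 5.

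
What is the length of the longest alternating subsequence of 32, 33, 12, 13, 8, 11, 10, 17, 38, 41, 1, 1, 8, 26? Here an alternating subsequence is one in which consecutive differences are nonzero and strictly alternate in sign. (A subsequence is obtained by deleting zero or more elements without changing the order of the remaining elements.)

Track the best alternating length ending on an up-step vs a down-step at each position: up/down = 1/1, 2/1, 1/3, 4/3, 1/5, 6/5, 6/7, 8/3, 8/1, 8/1, 1/9, 1/9, 10/9, 10/9.
The maximum over both is 10; one such subsequence is 32, 33, 12, 13, 8, 11, 10, 17, 1, 8.

10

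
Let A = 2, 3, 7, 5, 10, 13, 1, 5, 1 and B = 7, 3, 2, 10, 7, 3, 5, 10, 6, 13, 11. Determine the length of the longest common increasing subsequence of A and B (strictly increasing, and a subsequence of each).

A longest common strictly increasing subsequence is 2, 3, 5, 10, 13 (length 5); it appears in order in both A and B, and no longer such subsequence exists.

5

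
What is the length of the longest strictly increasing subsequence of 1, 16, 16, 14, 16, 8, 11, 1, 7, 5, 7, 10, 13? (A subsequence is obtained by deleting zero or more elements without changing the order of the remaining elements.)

Let dp[i] be the longest increasing subsequence ending at position i. Then dp = [1, 2, 2, 2, 3, 2, 3, 1, 2, 2, 3, 4, 5].
The maximum is 5; one witness is 1, 5, 7, 10, 13 at positions 1,10,11,12,13.

5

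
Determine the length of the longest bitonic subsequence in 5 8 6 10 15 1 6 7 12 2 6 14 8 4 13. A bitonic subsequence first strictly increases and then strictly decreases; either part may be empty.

One longest bitonic subsequence is 5, 8, 10, 15, 14, 8, 4 (positions 1,2,4,5,12,13,14): it rises to 15 then falls. Length 7 is optimal.

7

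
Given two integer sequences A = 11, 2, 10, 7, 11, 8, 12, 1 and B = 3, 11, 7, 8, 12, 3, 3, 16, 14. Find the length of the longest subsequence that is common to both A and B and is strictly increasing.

For each value that appears in both, track the longest common increasing run ending there.
The best achievable length is 3; one witness is 7, 8, 12 (A-positions 4,6,7, B-positions 3,4,5).

3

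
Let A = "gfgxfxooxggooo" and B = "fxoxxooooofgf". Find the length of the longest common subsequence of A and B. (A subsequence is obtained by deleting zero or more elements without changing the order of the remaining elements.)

Backtracking the LCS table gives one alignment: f (A2,B1) → x (A4,B4) → x (A6,B5) → o (A7,B6) → o (A8,B7) → o (A12,B8) → o (A13,B9) → o (A14,B10).
So the longest common subsequence has length 8.

8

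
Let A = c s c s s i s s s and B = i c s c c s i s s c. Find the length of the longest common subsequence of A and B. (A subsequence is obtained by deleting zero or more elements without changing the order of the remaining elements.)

Backtracking the LCS table gives one alignment: c (A1,B2) → s (A2,B3) → c (A3,B5) → s (A5,B6) → i (A6,B7) → s (A7,B8) → s (A8,B9).
So the longest common subsequence has length 7.

7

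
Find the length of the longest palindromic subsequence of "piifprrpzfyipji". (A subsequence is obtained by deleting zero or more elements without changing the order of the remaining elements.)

One longest palindromic subsequence is iifprrpfii (positions 2,3,4,5,6,7,8,10,12,15); it reads the same forward and backward, and the interval DP gives dp[1][15] = 10.

10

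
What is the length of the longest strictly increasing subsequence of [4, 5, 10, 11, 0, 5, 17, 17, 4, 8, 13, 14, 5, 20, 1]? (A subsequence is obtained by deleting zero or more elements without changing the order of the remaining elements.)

Scanning left to right, the best length ending at each element is: 4→1, 5→2, 10→3, 11→4, 0→1, 5→2, 17→5, 17→5, 4→2, 8→3, 13→5, 14→6, 5→3, 20→7, 1→2.
So the longest increasing subsequence has length 7, e.g. 4, 5, 10, 11, 13, 14, 20.

7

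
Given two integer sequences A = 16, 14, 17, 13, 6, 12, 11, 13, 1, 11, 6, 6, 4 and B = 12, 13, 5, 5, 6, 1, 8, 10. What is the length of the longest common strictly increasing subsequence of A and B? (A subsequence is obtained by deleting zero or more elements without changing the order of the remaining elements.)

2

A longest common strictly increasing subsequence is 12, 13 (length 2); it appears in order in both A and B, and no longer such subsequence exists.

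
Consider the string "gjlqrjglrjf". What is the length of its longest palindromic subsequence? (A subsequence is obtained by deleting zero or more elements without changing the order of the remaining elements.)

Using dp[i][j] = 2 + dp[i+1][j−1] if the ends match, else max(dp[i+1][j], dp[i][j−1]):
dp[1][11] = 5. A witness is jrlrj at positions 2,5,8,9,10.

5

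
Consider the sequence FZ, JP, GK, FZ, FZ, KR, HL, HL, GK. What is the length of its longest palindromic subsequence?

One longest palindromic subsequence is GK HL HL GK (positions 3,7,8,9); it reads the same forward and backward, and the interval DP gives dp[1][9] = 4.

4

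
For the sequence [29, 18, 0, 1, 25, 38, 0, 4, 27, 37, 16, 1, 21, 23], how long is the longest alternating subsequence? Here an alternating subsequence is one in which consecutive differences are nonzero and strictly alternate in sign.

7

Track the best alternating length ending on an up-step vs a down-step at each position: up/down = 1/1, 1/2, 1/2, 3/2, 3/2, 3/1, 1/4, 5/4, 5/4, 5/4, 5/6, 5/6, 7/6, 7/6.
The maximum over both is 7; one such subsequence is 29, 0, 1, 0, 27, 16, 21.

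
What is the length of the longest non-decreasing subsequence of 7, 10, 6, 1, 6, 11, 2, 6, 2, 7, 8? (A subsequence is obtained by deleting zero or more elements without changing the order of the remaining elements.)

5

Scanning left to right, the best length ending at each element is: 7→1, 10→2, 6→1, 1→1, 6→2, 11→3, 2→2, 6→3, 2→3, 7→4, 8→5.
So the longest non-decreasing subsequence has length 5, e.g. 6, 6, 6, 7, 8.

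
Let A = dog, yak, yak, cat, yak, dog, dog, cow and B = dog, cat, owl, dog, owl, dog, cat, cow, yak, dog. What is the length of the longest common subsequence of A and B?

5

A longest common subsequence is dog, cat, dog, dog, cow (length 5); the LCS DP confirms no longer common subsequence exists.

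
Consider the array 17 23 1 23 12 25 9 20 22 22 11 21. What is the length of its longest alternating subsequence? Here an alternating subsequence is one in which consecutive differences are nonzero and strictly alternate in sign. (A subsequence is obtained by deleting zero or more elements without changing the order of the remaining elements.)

10

Track the best alternating length ending on an up-step vs a down-step at each position: up/down = 1/1, 2/1, 1/3, 4/1, 4/5, 6/1, 4/7, 8/7, 8/7, 8/7, 8/9, 10/9.
The maximum over both is 10; one such subsequence is 17, 23, 1, 23, 12, 25, 9, 20, 11, 21.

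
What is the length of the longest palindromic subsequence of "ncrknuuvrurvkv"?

One longest palindromic subsequence is kvrurvk (positions 4,8,9,10,11,12,13); it reads the same forward and backward, and the interval DP gives dp[1][14] = 7.

7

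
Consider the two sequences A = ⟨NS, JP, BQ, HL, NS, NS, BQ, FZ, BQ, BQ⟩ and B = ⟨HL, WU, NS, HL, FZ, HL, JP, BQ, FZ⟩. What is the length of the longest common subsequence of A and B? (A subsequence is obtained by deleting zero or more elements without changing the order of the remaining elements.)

Backtracking the LCS table gives one alignment: NS (A1,B3) → JP (A2,B7) → BQ (A7,B8) → FZ (A8,B9).
So the longest common subsequence has length 4.

4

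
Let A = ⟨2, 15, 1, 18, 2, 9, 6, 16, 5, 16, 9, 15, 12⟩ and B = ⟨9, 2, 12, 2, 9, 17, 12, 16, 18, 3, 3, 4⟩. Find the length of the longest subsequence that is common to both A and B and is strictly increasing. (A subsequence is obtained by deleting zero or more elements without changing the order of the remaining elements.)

3

For each value that appears in both, track the longest common increasing run ending there.
The best achievable length is 3; one witness is 2, 9, 12 (A-positions 1,6,13, B-positions 2,5,7).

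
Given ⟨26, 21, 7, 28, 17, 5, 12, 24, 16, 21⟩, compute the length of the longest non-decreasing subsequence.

Scanning left to right, the best length ending at each element is: 26→1, 21→1, 7→1, 28→2, 17→2, 5→1, 12→2, 24→3, 16→3, 21→4.
So the longest non-decreasing subsequence has length 4, e.g. 7, 12, 16, 21.

4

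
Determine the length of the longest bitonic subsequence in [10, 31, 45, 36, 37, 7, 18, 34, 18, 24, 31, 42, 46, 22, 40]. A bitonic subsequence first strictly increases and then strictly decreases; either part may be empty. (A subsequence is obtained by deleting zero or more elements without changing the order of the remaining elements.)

One longest bitonic subsequence is 10, 31, 45, 37, 34, 31, 22 (positions 1,2,3,5,8,11,14): it rises to 45 then falls. Length 7 is optimal.

7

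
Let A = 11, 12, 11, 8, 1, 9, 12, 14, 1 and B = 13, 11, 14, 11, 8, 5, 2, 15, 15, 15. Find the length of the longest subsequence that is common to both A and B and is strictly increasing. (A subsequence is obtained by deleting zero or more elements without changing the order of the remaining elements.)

2

For each value that appears in both, track the longest common increasing run ending there.
The best achievable length is 2; one witness is 11, 14 (A-positions 1,8, B-positions 2,3).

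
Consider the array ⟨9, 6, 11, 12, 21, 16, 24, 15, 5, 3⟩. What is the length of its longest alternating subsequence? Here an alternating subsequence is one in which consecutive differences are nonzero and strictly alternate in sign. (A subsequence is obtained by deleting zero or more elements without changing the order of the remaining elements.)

6

Track the best alternating length ending on an up-step vs a down-step at each position: up/down = 1/1, 1/2, 3/1, 3/1, 3/1, 3/4, 5/1, 3/6, 1/6, 1/6.
The maximum over both is 6; one such subsequence is 9, 6, 21, 16, 24, 15.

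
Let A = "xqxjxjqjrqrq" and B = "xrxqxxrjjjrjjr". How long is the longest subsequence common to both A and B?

A longest common subsequence is xqxjjjrr (length 8); the LCS DP confirms no longer common subsequence exists.

8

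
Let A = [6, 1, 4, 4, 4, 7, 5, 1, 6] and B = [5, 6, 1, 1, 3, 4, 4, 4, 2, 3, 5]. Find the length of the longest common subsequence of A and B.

A longest common subsequence is 6, 1, 4, 4, 4, 5 (length 6); the LCS DP confirms no longer common subsequence exists.

6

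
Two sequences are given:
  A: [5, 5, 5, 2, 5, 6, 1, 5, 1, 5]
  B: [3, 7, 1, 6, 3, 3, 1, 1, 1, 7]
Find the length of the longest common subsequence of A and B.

A longest common subsequence is 6, 1, 1 (length 3); the LCS DP confirms no longer common subsequence exists.

3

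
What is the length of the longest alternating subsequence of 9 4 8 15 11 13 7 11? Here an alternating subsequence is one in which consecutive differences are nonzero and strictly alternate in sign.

Track the best alternating length ending on an up-step vs a down-step at each position: up/down = 1/1, 1/2, 3/2, 3/1, 3/4, 5/4, 3/6, 7/6.
The maximum over both is 7; one such subsequence is 9, 4, 15, 11, 13, 7, 11.

7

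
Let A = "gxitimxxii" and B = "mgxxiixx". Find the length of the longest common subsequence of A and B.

6

Backtracking the LCS table gives one alignment: g (A1,B2) → x (A2,B4) → i (A3,B5) → i (A5,B6) → x (A7,B7) → x (A8,B8).
So the longest common subsequence has length 6.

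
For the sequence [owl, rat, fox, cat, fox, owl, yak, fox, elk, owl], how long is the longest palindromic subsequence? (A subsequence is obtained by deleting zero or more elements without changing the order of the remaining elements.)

Using dp[i][j] = 2 + dp[i+1][j−1] if the ends match, else max(dp[i+1][j], dp[i][j−1]):
dp[1][10] = 5. A witness is owl fox yak fox owl at positions 1,5,7,8,10.

5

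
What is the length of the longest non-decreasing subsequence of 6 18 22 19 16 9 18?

3

Let dp[i] be the longest non-decreasing subsequence ending at position i. Then dp = [1, 2, 3, 3, 2, 2, 3].
The maximum is 3; one witness is 6, 18, 22 at positions 1,2,3.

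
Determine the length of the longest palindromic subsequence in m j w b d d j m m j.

Using dp[i][j] = 2 + dp[i+1][j−1] if the ends match, else max(dp[i+1][j], dp[i][j−1]):
dp[1][10] = 6. A witness is mjddjm at positions 1,2,5,6,7,9.

6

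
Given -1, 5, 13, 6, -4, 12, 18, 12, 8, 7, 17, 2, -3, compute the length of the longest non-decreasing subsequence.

Scanning left to right, the best length ending at each element is: -1→1, 5→2, 13→3, 6→3, -4→1, 12→4, 18→5, 12→5, 8→4, 7→4, 17→6, 2→2, -3→2.
So the longest non-decreasing subsequence has length 6, e.g. -1, 5, 6, 12, 12, 17.

6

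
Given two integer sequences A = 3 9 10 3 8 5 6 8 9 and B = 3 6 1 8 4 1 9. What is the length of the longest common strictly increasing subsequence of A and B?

A longest common strictly increasing subsequence is 3, 6, 8, 9 (length 4); it appears in order in both A and B, and no longer such subsequence exists.

4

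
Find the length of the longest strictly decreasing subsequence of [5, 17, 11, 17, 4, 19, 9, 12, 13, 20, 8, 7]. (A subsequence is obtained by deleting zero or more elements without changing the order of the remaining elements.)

5

One longest decreasing subsequence is 17, 11, 9, 8, 7 (positions 2,3,7,11,12), of length 5; no longer one exists.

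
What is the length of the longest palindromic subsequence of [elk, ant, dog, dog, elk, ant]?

Using dp[i][j] = 2 + dp[i+1][j−1] if the ends match, else max(dp[i+1][j], dp[i][j−1]):
dp[1][6] = 4. A witness is ant dog dog ant at positions 2,3,4,6.

4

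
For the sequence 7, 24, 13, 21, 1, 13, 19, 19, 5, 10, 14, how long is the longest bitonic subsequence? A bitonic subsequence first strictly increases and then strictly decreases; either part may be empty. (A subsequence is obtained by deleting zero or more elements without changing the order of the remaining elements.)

Let inc[i] be the LIS ending at i and dec[i] the longest strictly decreasing subsequence starting at i. inc = [1, 2, 2, 3, 1, 2, 3, 3, 2, 3, 4], dec = [2, 4, 2, 3, 1, 2, 2, 2, 1, 1, 1].
max_i inc[i]+dec[i]−1 = 5, with one witness 7, 24, 21, 19, 14.

5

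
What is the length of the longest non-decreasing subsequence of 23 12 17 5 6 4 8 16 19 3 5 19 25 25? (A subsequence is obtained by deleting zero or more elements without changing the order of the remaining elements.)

One longest non-decreasing subsequence is 5, 6, 8, 16, 19, 19, 25, 25 (positions 4,5,7,8,9,12,13,14), of length 8; no longer one exists.

8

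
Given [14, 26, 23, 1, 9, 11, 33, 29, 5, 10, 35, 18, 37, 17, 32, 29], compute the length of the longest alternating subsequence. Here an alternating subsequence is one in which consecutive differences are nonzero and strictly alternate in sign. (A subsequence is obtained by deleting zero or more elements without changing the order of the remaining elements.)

11

Track the best alternating length ending on an up-step vs a down-step at each position: up/down = 1/1, 2/1, 2/3, 1/3, 4/3, 4/3, 4/1, 4/5, 4/5, 6/5, 6/1, 6/7, 8/1, 6/9, 10/9, 10/11.
The maximum over both is 11; one such subsequence is 14, 26, 23, 33, 29, 35, 18, 37, 17, 32, 29.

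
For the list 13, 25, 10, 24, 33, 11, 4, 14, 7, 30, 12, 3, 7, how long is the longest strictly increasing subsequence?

4

One longest increasing subsequence is 10, 11, 14, 30 (positions 3,6,8,10), of length 4; no longer one exists.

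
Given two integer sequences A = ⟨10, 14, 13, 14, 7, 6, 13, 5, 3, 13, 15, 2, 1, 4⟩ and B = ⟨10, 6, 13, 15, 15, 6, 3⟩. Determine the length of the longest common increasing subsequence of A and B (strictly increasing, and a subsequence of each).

3

For each value that appears in both, track the longest common increasing run ending there.
The best achievable length is 3; one witness is 10, 13, 15 (A-positions 1,3,11, B-positions 1,3,4).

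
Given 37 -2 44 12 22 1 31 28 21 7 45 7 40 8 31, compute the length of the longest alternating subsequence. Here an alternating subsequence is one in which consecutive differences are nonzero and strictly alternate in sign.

13

Track the best alternating length ending on an up-step vs a down-step at each position: up/down = 1/1, 1/2, 3/1, 3/4, 5/4, 3/6, 7/4, 7/8, 7/8, 7/8, 9/1, 7/10, 11/10, 11/12, 13/12.
The maximum over both is 13; one such subsequence is 37, -2, 44, 12, 22, 1, 31, 28, 45, 7, 40, 8, 31.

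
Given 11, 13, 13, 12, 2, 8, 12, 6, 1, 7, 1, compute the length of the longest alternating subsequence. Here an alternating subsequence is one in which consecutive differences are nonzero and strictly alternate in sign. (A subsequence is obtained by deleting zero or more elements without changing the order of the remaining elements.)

7

A longest alternating subsequence is 11, 13, 2, 8, 6, 7, 1 (positions 1,2,5,6,8,10,11); its 6 consecutive differences strictly alternate in sign, and length 7 is optimal.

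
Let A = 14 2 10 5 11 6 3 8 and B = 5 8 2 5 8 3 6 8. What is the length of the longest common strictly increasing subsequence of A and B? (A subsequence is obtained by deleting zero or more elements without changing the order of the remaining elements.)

For each value that appears in both, track the longest common increasing run ending there.
The best achievable length is 4; one witness is 2, 5, 6, 8 (A-positions 2,4,6,8, B-positions 3,4,7,8).

4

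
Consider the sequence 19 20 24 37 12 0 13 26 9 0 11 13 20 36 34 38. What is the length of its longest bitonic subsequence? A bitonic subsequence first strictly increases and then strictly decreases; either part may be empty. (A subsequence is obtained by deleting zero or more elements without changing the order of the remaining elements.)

Let inc[i] be the LIS ending at i and dec[i] the longest strictly decreasing subsequence starting at i. inc = [1, 2, 3, 4, 1, 1, 2, 4, 2, 1, 3, 4, 5, 6, 6, 7], dec = [4, 4, 4, 4, 3, 1, 3, 3, 2, 1, 1, 1, 1, 2, 1, 1].
max_i inc[i]+dec[i]−1 = 7, with one witness 19, 20, 24, 37, 26, 9, 0.

7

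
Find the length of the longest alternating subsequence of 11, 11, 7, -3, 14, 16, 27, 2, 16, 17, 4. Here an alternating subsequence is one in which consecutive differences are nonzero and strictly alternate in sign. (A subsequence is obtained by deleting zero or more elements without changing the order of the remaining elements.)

Track the best alternating length ending on an up-step vs a down-step at each position: up/down = 1/1, 1/1, 1/2, 1/2, 3/1, 3/1, 3/1, 3/4, 5/4, 5/4, 5/6.
The maximum over both is 6; one such subsequence is 11, 7, 14, 2, 16, 4.

6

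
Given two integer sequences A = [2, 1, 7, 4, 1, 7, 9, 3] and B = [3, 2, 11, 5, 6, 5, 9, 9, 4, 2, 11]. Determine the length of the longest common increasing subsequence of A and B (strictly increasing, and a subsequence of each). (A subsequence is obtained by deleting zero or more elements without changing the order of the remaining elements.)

2

A longest common strictly increasing subsequence is 2, 9 (length 2); it appears in order in both A and B, and no longer such subsequence exists.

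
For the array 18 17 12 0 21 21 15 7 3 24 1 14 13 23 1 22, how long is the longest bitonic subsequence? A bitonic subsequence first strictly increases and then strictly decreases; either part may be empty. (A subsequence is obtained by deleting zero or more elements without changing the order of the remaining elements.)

6

Let inc[i] be the LIS ending at i and dec[i] the longest strictly decreasing subsequence starting at i. inc = [1, 1, 1, 1, 2, 2, 2, 2, 2, 3, 2, 3, 3, 4, 2, 4], dec = [6, 5, 4, 1, 5, 5, 4, 3, 2, 4, 1, 3, 2, 2, 1, 1].
max_i inc[i]+dec[i]−1 = 6, with one witness 18, 17, 15, 14, 13, 1.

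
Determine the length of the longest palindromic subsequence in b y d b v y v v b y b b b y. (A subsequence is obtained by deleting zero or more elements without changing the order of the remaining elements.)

9

One longest palindromic subsequence is bybvvvbyb (positions 1,2,4,5,7,8,9,10,13); it reads the same forward and backward, and the interval DP gives dp[1][14] = 9.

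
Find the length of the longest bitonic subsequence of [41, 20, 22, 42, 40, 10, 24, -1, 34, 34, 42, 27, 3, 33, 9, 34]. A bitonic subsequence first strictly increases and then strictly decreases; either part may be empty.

7

Let inc[i] be the LIS ending at i and dec[i] the longest strictly decreasing subsequence starting at i. inc = [1, 1, 2, 3, 3, 1, 3, 1, 4, 4, 5, 4, 2, 5, 3, 6], dec = [5, 3, 3, 5, 4, 2, 2, 1, 3, 3, 3, 2, 1, 2, 1, 1].
max_i inc[i]+dec[i]−1 = 7, with one witness 20, 22, 42, 40, 34, 33, 9.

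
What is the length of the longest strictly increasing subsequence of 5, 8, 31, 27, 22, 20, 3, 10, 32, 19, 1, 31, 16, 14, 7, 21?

5

Let dp[i] be the longest increasing subsequence ending at position i. Then dp = [1, 2, 3, 3, 3, 3, 1, 3, 4, 4, 1, 5, 4, 4, 2, 5].
The maximum is 5; one witness is 5, 8, 10, 19, 31 at positions 1,2,8,10,12.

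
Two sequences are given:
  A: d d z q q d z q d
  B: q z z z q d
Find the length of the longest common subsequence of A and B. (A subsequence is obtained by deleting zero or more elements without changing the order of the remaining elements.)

4

Backtracking the LCS table gives one alignment: z (A3,B3) → z (A7,B4) → q (A8,B5) → d (A9,B6).
So the longest common subsequence has length 4.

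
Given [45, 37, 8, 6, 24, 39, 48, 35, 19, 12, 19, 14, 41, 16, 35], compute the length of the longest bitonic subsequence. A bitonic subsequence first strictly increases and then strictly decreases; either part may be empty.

One longest bitonic subsequence is 8, 24, 39, 48, 35, 19, 16 (positions 3,5,6,7,8,11,14): it rises to 48 then falls. Length 7 is optimal.

7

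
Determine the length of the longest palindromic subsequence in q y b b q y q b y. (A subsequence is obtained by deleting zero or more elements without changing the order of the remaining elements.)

7

One longest palindromic subsequence is ybqyqby (positions 2,3,5,6,7,8,9); it reads the same forward and backward, and the interval DP gives dp[1][9] = 7.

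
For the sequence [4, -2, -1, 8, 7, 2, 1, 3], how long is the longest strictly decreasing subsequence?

Let dp[i] be the longest decreasing subsequence ending at position i. Then dp = [1, 2, 2, 1, 2, 3, 4, 3].
The maximum is 4; one witness is 8, 7, 2, 1 at positions 4,5,6,7.

4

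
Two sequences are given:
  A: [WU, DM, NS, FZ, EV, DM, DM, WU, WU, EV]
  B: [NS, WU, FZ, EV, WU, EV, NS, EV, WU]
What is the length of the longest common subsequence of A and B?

5

Backtracking the LCS table gives one alignment: WU (A1,B2) → FZ (A4,B3) → EV (A5,B4) → WU (A8,B5) → WU (A9,B9).
So the longest common subsequence has length 5.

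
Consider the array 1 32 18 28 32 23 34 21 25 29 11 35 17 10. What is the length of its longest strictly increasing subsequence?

Let dp[i] be the longest increasing subsequence ending at position i. Then dp = [1, 2, 2, 3, 4, 3, 5, 3, 4, 5, 2, 6, 3, 2].
The maximum is 6; one witness is 1, 18, 28, 32, 34, 35 at positions 1,3,4,5,7,12.

6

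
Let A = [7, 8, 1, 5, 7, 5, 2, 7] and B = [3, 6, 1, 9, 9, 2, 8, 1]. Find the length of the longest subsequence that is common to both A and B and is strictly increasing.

2

For each value that appears in both, track the longest common increasing run ending there.
The best achievable length is 2; one witness is 1, 2 (A-positions 3,7, B-positions 3,6).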